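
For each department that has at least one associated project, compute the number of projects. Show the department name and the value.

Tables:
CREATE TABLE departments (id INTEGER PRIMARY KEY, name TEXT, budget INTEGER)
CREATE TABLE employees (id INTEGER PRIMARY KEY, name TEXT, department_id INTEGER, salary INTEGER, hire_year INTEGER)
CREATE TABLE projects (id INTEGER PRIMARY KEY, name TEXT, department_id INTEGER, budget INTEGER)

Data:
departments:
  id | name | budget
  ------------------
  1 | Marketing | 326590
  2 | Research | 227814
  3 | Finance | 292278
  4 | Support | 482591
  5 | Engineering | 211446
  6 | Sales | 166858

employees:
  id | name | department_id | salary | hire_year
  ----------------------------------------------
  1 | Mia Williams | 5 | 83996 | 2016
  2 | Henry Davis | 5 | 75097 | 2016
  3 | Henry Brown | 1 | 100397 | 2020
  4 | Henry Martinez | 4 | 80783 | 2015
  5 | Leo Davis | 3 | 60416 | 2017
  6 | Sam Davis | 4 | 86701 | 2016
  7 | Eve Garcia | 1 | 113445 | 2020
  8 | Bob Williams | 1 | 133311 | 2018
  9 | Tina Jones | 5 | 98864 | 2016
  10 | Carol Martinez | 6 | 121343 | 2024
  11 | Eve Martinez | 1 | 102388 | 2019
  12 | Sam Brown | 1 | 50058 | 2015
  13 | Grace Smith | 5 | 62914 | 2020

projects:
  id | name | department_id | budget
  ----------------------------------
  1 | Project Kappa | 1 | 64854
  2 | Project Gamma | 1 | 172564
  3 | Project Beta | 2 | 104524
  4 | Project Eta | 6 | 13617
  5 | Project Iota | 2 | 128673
SELECT p.name, COUNT(*) AS n FROM projects c JOIN departments p ON c.department_id = p.id GROUP BY p.id, p.name

Execution result:
name | n
Marketing | 2
Research | 2
Sales | 1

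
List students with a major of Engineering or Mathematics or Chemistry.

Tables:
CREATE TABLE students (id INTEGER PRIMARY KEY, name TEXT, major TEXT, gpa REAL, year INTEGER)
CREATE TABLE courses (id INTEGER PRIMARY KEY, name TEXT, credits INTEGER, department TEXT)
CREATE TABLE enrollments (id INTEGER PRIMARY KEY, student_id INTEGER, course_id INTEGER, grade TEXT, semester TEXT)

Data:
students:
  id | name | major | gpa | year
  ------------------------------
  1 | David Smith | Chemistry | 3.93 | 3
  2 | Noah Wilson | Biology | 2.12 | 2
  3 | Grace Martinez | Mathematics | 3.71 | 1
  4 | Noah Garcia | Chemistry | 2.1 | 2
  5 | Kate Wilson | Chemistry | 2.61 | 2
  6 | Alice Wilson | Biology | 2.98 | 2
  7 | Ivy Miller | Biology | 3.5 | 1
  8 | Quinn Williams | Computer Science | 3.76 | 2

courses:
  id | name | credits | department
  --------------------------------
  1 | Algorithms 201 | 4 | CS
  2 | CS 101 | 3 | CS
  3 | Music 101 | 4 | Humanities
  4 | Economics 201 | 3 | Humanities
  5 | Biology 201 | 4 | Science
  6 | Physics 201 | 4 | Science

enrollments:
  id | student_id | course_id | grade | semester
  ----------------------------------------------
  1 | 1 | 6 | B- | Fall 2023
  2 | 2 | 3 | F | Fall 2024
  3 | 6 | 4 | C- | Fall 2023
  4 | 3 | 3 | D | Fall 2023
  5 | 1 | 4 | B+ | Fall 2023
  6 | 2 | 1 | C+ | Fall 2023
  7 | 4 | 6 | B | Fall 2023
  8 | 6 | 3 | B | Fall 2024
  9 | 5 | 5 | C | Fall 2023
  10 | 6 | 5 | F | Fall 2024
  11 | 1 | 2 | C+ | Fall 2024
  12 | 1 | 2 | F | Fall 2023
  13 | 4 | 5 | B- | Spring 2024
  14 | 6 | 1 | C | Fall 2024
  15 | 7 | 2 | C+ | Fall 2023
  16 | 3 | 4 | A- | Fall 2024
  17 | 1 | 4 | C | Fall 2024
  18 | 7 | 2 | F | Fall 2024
SELECT name, major FROM students WHERE major IN ('Engineering', 'Mathematics', 'Chemistry')

Execution result:
name | major
David Smith | Chemistry
Grace Martinez | Mathematics
Noah Garcia | Chemistry
Kate Wilson | Chemistry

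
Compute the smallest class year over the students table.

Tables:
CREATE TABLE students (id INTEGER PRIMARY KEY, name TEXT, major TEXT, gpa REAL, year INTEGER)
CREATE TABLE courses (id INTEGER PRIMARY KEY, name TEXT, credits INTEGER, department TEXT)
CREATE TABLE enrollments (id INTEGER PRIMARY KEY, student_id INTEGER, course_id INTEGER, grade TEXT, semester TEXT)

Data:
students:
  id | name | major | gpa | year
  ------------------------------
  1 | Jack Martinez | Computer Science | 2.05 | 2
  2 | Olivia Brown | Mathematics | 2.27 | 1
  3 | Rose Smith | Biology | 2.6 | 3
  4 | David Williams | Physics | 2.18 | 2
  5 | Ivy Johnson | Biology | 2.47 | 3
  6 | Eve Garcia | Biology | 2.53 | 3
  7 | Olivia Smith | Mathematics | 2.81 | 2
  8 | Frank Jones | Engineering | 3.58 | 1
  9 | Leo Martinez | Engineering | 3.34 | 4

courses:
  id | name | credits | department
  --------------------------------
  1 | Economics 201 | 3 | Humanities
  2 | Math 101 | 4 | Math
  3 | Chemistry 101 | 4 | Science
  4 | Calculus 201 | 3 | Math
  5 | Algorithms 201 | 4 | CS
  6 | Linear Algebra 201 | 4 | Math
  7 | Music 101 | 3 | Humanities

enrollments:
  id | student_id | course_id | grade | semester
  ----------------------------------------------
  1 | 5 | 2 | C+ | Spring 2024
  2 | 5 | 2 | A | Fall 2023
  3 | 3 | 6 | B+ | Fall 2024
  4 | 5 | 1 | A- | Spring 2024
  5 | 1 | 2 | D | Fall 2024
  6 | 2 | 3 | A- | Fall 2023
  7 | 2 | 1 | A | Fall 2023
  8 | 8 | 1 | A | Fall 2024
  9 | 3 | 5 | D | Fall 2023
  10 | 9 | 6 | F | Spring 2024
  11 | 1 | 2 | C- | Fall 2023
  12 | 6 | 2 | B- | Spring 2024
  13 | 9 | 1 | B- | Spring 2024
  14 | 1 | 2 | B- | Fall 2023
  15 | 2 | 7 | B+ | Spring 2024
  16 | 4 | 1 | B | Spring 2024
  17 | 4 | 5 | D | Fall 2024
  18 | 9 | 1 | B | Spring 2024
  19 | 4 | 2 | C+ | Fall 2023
SELECT MIN(year) FROM students

Execution result:
1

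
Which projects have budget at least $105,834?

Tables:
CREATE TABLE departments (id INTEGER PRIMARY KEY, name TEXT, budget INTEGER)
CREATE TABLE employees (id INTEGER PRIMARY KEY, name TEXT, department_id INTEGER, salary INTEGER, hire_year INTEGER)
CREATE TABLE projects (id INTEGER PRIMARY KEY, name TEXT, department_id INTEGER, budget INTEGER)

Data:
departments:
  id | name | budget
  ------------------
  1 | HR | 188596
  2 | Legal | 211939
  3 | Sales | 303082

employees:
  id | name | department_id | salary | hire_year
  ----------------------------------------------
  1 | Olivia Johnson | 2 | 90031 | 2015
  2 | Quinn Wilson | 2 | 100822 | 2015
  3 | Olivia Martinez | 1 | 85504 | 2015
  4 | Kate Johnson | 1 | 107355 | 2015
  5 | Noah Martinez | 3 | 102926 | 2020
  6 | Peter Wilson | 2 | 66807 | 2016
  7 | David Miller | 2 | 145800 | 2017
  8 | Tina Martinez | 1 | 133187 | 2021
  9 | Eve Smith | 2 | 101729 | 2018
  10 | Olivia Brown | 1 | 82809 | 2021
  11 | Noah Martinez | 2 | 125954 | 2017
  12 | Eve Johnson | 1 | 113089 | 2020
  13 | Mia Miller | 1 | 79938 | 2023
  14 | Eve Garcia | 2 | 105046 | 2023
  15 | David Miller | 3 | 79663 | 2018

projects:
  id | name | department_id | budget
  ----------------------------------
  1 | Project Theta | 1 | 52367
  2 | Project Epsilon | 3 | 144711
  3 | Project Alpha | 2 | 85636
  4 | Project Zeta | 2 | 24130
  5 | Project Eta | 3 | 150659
SELECT name, budget FROM projects WHERE budget >= 105834

Execution result:
name | budget
Project Epsilon | 144711
Project Eta | 150659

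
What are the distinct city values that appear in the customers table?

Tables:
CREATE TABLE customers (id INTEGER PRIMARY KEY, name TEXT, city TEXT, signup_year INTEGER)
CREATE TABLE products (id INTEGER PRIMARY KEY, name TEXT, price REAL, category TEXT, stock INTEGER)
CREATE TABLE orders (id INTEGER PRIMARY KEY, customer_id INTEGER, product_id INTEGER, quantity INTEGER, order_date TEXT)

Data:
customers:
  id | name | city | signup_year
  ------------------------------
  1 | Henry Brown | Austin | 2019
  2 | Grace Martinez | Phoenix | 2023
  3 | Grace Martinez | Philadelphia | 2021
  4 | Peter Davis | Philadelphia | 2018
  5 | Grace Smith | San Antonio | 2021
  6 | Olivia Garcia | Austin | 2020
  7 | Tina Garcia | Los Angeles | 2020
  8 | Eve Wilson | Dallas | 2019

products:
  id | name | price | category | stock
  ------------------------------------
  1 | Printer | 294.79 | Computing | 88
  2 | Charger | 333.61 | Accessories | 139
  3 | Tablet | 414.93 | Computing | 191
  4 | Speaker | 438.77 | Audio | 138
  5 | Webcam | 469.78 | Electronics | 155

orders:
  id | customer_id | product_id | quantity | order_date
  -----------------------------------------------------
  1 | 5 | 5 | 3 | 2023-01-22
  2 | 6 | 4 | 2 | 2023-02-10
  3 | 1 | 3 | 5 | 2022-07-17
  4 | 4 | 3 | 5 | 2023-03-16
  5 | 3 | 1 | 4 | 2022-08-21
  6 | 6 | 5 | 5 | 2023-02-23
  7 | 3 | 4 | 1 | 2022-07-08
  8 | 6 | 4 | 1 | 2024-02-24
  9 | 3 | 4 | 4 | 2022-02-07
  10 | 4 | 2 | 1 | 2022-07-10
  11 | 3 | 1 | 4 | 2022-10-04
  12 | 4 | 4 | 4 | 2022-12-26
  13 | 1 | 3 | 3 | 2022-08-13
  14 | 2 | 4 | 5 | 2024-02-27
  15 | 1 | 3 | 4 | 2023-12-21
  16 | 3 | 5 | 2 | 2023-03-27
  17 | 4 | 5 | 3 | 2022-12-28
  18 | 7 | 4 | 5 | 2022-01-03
SELECT DISTINCT city FROM customers

Execution result:
city
Austin
Phoenix
Philadelphia
San Antonio
Los Angeles
Dallas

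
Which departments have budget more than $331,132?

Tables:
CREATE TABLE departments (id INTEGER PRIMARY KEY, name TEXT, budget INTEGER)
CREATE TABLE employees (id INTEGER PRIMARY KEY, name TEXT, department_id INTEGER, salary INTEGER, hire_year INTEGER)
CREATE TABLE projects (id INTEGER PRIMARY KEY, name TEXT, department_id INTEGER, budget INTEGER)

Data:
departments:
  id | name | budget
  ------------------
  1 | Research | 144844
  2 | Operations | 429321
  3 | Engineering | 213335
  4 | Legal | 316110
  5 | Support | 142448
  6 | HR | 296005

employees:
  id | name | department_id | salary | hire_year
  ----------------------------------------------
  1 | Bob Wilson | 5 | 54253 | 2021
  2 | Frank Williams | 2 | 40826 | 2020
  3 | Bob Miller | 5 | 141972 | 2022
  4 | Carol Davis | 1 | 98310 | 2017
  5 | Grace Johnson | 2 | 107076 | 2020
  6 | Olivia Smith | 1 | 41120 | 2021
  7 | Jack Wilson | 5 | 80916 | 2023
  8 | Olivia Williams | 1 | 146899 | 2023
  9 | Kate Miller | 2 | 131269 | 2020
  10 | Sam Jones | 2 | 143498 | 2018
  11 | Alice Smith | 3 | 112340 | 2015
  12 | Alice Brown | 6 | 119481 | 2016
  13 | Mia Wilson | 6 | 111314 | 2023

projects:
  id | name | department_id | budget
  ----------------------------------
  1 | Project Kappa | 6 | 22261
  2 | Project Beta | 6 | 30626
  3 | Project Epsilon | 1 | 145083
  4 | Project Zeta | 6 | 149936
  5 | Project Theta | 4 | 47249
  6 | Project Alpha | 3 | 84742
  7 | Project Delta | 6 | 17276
SELECT name, budget FROM departments WHERE budget > 331132

Execution result:
name | budget
Operations | 429321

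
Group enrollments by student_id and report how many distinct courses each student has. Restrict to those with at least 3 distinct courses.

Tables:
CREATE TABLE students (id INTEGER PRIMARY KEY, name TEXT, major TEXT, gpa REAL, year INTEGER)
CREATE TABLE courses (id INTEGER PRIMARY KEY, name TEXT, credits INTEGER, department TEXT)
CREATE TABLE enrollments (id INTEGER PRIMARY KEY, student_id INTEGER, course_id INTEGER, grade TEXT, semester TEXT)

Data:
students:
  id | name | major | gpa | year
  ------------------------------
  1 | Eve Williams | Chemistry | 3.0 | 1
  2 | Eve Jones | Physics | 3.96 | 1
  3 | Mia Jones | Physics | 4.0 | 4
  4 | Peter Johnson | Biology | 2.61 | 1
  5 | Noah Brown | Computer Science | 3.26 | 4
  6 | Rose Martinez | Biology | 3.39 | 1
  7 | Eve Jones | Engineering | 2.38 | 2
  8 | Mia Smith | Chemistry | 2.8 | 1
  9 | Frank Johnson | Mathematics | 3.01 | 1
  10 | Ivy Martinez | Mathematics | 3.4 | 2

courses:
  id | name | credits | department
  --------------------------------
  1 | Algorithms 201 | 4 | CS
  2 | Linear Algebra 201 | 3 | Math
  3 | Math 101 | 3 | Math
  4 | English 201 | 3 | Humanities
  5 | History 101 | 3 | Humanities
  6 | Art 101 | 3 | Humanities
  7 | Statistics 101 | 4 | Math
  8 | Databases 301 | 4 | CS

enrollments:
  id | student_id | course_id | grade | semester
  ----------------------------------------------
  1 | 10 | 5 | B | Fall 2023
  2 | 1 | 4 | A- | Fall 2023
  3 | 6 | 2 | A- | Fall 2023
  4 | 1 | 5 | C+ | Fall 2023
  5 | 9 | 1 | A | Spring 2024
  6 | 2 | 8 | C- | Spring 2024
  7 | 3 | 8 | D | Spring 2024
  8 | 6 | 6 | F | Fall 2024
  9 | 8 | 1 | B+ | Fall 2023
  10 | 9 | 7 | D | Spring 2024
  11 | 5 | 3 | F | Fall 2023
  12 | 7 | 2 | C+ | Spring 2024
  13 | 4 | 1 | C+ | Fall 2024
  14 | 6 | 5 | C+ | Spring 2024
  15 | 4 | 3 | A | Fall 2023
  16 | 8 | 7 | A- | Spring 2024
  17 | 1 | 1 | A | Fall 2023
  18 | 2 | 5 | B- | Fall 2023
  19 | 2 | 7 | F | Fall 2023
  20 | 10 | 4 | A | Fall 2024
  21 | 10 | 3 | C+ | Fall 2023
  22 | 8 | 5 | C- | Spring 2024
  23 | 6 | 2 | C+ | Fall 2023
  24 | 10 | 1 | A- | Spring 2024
SELECT student_id, COUNT(DISTINCT course_id) AS distinct_course_count FROM enrollments GROUP BY student_id HAVING COUNT(DISTINCT course_id) >= 3

Execution result:
student_id | distinct_course_count
1 | 3
2 | 3
6 | 3
8 | 3
10 | 4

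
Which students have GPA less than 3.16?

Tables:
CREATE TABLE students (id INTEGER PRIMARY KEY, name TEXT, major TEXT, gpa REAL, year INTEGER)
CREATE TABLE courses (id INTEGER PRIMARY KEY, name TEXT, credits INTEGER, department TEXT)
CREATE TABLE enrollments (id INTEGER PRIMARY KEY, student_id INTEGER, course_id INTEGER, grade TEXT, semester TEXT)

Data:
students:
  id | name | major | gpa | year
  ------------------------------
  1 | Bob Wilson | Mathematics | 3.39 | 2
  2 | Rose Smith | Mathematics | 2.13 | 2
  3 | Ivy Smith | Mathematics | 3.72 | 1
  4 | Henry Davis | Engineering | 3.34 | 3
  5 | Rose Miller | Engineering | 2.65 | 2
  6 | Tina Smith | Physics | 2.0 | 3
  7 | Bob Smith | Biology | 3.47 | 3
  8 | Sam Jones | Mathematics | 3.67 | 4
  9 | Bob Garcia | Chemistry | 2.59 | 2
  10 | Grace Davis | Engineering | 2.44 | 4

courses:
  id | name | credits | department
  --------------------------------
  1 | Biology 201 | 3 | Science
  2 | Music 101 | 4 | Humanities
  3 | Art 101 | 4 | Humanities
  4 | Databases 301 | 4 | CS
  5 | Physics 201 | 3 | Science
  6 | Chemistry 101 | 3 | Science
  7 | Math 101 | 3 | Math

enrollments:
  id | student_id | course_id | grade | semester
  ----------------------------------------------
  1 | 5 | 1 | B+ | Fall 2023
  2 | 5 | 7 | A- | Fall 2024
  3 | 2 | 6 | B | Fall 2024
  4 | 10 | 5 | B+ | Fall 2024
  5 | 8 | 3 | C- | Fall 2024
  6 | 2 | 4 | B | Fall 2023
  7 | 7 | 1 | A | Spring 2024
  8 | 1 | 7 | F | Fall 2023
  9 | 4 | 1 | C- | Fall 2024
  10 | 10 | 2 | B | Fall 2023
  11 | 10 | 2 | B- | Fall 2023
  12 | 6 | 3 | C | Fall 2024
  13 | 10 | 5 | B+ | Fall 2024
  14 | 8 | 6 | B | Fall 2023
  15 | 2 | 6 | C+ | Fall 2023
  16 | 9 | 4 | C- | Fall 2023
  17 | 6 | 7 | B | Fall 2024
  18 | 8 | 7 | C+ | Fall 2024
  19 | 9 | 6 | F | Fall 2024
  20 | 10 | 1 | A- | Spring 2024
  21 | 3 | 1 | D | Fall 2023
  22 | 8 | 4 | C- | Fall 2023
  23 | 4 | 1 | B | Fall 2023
SELECT name, gpa FROM students WHERE gpa < 3.16

Execution result:
name | gpa
Rose Smith | 2.13
Rose Miller | 2.65
Tina Smith | 2.00
Bob Garcia | 2.59
Grace Davis | 2.44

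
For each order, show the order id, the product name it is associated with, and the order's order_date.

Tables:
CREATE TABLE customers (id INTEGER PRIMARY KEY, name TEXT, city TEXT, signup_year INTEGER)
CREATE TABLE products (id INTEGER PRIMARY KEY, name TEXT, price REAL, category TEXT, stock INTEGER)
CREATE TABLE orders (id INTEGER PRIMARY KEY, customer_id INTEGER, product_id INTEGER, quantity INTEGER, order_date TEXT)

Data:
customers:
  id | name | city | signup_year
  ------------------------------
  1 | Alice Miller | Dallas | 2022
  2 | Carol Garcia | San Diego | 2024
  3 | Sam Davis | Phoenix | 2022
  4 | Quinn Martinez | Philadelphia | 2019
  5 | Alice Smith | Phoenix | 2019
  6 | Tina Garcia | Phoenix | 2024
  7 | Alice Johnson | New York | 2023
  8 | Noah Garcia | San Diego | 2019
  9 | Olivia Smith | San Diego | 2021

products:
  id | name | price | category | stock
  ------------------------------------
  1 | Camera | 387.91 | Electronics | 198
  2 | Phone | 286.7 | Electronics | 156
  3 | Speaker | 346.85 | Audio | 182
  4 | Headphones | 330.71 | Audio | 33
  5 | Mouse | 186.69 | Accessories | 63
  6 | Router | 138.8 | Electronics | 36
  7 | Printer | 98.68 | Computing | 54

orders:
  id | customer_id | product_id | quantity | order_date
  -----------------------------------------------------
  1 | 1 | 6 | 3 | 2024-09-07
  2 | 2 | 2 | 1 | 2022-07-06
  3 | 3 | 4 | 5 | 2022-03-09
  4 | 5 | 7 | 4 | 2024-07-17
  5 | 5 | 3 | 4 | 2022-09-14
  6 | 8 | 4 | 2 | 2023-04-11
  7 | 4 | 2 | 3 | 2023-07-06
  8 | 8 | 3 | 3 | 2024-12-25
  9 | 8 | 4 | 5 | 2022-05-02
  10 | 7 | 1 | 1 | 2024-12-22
SELECT c.id, p.name AS product, c.order_date FROM orders c JOIN products p ON c.product_id = p.id

Execution result:
id | product | order_date
1 | Router | 2024-09-07
2 | Phone | 2022-07-06
3 | Headphones | 2022-03-09
4 | Printer | 2024-07-17
5 | Speaker | 2022-09-14
6 | Headphones | 2023-04-11
7 | Phone | 2023-07-06
8 | Speaker | 2024-12-25
9 | Headphones | 2022-05-02
10 | Camera | 2024-12-22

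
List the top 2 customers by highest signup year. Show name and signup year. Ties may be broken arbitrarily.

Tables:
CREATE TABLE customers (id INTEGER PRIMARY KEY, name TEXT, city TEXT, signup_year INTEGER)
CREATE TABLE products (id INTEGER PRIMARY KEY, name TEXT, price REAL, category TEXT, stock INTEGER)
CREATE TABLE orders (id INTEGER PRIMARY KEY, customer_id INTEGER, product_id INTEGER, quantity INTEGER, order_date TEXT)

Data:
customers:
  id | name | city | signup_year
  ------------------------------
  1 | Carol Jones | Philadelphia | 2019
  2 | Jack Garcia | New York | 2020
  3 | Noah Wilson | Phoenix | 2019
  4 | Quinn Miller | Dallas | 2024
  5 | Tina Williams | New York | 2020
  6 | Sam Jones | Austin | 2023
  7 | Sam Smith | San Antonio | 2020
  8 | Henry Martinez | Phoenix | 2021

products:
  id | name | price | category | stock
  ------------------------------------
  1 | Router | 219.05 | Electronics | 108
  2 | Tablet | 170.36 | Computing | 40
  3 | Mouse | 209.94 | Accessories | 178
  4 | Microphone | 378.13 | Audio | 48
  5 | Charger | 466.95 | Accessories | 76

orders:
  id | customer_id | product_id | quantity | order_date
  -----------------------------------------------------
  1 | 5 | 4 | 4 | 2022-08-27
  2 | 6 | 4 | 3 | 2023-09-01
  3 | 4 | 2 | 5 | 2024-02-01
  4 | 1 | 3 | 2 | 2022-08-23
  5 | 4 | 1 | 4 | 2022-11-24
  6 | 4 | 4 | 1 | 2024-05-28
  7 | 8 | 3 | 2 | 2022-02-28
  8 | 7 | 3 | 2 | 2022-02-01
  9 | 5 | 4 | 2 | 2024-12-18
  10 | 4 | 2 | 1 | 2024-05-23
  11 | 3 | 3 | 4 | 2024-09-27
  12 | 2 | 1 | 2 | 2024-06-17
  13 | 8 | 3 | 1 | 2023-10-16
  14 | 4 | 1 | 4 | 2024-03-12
SELECT name, signup_year FROM customers ORDER BY signup_year DESC LIMIT 2

Execution result:
name | signup_year
Quinn Miller | 2024
Sam Jones | 2023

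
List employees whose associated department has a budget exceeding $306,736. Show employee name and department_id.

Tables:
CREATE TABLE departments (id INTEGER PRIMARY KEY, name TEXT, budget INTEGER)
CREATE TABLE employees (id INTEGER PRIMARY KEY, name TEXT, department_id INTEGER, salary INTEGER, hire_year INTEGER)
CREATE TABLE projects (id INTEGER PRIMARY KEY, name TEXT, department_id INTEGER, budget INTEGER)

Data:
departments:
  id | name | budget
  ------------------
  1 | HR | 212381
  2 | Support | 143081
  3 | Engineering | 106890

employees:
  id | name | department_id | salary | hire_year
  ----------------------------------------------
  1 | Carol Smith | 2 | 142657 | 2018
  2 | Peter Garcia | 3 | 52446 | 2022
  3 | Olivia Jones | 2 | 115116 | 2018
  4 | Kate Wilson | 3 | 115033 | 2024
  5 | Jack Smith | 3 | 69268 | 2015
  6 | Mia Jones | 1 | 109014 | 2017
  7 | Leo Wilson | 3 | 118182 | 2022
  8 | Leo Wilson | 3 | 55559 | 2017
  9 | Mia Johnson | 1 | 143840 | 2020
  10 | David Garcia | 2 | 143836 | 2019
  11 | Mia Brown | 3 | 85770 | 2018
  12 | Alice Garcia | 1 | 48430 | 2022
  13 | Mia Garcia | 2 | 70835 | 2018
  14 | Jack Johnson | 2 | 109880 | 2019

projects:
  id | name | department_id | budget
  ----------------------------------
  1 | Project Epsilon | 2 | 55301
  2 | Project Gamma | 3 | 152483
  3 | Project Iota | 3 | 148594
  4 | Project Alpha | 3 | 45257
SELECT name, department_id FROM employees WHERE department_id IN (SELECT id FROM departments WHERE budget > 306736)

Execution result:
(no rows)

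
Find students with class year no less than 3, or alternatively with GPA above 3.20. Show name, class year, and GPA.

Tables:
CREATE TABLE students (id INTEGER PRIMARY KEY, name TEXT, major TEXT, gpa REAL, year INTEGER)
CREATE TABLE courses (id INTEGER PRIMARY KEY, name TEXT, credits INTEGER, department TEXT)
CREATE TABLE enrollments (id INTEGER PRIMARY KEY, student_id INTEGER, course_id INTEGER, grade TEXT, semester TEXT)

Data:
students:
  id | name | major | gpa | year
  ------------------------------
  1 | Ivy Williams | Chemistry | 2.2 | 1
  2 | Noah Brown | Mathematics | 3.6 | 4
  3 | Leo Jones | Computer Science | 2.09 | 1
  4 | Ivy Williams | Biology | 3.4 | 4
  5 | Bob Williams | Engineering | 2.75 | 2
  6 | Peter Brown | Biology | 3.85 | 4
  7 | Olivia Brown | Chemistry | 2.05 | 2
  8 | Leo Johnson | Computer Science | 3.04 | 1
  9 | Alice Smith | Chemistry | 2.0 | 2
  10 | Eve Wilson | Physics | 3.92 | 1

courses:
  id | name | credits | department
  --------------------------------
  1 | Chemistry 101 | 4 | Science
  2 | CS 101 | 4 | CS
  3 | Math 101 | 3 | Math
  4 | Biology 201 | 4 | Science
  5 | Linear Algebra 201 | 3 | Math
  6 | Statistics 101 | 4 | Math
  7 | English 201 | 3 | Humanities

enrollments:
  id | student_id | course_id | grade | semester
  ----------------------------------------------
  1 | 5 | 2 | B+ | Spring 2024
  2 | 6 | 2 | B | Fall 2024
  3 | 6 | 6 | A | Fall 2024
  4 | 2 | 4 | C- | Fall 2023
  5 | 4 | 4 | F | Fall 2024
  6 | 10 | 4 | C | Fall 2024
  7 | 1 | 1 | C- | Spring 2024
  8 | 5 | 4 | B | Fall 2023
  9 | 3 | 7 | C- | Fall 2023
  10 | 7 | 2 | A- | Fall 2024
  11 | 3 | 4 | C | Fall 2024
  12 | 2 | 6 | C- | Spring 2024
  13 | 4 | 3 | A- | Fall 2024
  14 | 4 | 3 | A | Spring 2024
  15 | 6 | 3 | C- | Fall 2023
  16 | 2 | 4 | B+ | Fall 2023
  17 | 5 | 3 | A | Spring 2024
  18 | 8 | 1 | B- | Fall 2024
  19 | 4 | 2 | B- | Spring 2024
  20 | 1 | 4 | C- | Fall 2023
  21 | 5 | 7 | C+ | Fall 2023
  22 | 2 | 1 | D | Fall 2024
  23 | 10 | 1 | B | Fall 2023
SELECT name, year, gpa FROM students WHERE year >= 3 OR gpa > 3.2

Execution result:
name | year | gpa
Noah Brown | 4 | 3.60
Ivy Williams | 4 | 3.40
Peter Brown | 4 | 3.85
Eve Wilson | 1 | 3.92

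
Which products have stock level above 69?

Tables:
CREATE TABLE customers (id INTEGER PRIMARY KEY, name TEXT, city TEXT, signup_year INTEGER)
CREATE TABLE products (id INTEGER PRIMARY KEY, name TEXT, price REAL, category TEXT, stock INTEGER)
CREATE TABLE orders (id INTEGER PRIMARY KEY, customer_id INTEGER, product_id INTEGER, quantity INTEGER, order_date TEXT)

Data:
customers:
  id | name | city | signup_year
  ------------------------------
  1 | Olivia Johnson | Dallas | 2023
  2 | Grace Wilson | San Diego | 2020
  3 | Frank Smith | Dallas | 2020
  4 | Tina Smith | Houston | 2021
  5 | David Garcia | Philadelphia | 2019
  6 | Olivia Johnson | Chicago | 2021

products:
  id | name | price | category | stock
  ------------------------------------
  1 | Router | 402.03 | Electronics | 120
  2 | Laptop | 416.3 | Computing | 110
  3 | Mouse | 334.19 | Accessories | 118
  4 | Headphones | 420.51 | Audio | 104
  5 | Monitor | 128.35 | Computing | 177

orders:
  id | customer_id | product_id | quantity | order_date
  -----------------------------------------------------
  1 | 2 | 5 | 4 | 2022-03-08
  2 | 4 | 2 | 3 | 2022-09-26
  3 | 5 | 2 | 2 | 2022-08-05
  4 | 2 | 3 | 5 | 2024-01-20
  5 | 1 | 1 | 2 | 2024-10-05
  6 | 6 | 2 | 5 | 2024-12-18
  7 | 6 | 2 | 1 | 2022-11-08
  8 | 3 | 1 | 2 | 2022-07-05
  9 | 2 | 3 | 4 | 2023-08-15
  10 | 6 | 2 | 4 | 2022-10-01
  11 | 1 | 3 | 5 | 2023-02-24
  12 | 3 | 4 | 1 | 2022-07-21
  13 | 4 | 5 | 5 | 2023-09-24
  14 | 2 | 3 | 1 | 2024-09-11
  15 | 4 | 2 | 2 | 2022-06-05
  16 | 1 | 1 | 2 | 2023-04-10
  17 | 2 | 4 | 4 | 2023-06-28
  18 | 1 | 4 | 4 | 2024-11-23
SELECT name, stock FROM products WHERE stock > 69

Execution result:
name | stock
Router | 120
Laptop | 110
Mouse | 118
Headphones | 104
Monitor | 177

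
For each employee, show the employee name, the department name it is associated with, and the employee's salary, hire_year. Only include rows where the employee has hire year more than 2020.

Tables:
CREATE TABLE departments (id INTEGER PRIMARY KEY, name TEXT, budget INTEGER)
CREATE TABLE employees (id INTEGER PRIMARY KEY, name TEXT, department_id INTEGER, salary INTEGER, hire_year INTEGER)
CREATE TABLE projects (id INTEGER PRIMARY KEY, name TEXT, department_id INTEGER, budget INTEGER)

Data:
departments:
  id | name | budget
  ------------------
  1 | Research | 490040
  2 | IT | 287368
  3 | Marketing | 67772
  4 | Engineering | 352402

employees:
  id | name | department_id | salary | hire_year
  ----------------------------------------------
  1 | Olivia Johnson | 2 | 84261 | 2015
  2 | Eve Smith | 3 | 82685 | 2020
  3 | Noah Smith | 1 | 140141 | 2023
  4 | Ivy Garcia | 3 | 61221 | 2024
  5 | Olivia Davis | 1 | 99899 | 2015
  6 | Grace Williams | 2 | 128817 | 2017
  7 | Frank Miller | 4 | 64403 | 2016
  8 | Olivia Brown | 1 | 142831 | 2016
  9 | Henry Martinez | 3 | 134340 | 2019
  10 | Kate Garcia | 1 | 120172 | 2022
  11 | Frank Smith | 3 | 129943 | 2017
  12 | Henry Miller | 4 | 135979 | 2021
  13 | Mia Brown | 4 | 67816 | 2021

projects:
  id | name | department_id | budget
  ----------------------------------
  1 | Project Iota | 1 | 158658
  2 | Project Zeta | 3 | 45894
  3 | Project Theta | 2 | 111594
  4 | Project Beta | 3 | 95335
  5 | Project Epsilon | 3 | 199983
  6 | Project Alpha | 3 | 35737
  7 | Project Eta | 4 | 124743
SELECT c.name, p.name AS department, c.salary, c.hire_year FROM employees c JOIN departments p ON c.department_id = p.id WHERE c.hire_year > 2020

Execution result:
name | department | salary | hire_year
Noah Smith | Research | 140141 | 2023
Ivy Garcia | Marketing | 61221 | 2024
Kate Garcia | Research | 120172 | 2022
Henry Miller | Engineering | 135979 | 2021
Mia Brown | Engineering | 67816 | 2021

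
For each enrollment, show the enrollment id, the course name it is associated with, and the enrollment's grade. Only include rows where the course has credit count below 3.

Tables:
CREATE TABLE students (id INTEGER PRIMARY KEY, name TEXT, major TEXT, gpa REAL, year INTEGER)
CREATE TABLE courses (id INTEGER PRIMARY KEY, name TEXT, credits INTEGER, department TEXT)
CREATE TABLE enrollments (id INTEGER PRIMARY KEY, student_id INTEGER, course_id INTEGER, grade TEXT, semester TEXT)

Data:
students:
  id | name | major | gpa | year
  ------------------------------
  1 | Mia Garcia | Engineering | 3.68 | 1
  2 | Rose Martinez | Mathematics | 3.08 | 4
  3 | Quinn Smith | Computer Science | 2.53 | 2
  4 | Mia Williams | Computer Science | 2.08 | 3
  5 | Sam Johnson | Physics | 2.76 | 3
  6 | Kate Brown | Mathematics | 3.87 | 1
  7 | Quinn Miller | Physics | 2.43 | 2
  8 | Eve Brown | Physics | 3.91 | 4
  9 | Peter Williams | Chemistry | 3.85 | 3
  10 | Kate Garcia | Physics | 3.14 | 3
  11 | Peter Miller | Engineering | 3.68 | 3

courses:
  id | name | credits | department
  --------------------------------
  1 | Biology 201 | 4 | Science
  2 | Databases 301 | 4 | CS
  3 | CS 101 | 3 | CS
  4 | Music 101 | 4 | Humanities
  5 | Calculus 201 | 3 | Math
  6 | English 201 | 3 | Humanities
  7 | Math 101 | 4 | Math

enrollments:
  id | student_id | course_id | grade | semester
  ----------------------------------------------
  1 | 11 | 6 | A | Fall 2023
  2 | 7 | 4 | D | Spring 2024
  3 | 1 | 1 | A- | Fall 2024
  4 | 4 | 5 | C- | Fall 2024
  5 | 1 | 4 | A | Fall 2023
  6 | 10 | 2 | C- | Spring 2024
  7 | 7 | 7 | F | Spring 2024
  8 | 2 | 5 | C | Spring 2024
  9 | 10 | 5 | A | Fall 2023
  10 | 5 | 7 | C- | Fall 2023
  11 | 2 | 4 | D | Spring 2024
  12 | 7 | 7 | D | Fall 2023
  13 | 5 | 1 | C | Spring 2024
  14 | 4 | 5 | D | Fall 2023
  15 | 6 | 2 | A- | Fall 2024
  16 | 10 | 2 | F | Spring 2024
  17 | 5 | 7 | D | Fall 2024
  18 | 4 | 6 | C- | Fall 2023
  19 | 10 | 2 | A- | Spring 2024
SELECT c.id, p.name AS course, c.grade FROM enrollments c JOIN courses p ON c.course_id = p.id WHERE p.credits < 3

Execution result:
(no rows)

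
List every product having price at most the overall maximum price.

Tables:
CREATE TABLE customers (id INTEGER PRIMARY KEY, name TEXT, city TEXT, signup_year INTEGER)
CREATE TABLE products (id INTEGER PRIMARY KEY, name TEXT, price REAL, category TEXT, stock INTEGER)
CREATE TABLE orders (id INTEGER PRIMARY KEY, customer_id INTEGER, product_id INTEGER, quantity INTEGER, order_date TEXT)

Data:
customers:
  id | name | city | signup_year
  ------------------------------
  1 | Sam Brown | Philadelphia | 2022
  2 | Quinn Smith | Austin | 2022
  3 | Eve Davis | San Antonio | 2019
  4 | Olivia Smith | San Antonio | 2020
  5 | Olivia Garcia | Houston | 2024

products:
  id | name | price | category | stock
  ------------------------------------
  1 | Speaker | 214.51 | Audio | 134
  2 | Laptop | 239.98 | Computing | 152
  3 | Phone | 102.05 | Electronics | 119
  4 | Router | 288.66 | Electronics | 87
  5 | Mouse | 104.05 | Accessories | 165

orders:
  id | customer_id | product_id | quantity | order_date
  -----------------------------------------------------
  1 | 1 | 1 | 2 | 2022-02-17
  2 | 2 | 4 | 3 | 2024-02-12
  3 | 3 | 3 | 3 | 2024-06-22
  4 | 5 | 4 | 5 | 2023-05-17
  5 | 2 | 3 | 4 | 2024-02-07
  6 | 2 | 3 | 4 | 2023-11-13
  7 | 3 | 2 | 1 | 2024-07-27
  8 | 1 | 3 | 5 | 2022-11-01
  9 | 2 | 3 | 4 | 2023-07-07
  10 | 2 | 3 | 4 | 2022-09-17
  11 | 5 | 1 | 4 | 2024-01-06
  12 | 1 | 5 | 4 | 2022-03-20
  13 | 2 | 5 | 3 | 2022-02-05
SELECT name, price FROM products WHERE price <= (SELECT MAX(price) FROM products)

Execution result:
name | price
Speaker | 214.51
Laptop | 239.98
Phone | 102.05
Router | 288.66
Mouse | 104.05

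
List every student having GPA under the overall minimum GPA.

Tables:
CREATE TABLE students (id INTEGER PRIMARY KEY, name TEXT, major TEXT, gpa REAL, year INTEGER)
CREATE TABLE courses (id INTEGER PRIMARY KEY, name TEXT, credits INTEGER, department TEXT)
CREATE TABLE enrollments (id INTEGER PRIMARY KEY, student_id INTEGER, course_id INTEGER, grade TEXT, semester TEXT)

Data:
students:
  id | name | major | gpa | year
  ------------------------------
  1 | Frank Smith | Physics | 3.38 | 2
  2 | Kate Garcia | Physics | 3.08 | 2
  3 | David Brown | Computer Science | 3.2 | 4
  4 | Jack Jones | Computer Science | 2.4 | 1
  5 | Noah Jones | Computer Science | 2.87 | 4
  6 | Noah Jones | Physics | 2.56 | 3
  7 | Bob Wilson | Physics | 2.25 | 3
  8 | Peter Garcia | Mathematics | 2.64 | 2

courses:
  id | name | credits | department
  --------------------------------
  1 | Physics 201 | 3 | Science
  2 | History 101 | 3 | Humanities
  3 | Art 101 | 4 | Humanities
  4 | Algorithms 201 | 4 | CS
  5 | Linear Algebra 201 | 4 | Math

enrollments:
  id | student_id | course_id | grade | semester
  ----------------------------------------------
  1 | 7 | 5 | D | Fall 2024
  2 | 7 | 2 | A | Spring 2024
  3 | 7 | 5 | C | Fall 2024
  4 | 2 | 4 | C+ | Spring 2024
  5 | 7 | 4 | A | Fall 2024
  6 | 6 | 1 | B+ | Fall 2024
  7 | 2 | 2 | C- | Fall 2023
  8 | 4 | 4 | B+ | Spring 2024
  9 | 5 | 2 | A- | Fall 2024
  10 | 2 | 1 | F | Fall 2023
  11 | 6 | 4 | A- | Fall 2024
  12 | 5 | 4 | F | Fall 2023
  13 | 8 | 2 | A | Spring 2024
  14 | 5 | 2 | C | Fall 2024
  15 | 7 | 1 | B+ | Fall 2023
SELECT name, gpa FROM students WHERE gpa < (SELECT MIN(gpa) FROM students)

Execution result:
(no rows)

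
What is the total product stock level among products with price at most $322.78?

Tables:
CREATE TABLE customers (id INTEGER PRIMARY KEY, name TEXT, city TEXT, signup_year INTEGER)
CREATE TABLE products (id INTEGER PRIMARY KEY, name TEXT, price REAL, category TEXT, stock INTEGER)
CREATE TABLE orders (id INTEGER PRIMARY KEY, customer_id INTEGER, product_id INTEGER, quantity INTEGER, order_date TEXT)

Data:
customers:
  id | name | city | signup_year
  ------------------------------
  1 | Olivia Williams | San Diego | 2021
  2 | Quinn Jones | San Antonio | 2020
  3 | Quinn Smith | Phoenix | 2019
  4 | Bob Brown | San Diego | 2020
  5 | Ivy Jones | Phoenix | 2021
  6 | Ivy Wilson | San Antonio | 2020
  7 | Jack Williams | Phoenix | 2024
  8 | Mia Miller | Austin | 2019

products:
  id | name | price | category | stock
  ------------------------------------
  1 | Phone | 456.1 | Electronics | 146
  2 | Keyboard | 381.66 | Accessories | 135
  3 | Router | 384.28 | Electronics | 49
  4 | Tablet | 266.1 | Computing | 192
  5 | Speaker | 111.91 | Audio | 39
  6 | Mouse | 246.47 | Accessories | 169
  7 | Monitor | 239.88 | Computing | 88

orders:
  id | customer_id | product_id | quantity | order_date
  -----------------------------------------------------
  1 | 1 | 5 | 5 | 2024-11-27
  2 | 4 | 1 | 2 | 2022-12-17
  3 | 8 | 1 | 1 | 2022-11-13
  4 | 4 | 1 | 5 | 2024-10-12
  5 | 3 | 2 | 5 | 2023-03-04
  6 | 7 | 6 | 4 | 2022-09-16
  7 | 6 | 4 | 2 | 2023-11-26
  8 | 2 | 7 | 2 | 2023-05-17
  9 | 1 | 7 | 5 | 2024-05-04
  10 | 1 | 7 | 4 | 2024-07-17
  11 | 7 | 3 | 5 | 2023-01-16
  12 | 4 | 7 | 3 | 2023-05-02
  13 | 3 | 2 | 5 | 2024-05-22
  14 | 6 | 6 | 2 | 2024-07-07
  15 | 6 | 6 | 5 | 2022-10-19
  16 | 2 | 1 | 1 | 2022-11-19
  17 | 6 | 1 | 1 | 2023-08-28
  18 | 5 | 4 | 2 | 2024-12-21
SELECT SUM(stock) FROM products WHERE price <= 322.78

Execution result:
488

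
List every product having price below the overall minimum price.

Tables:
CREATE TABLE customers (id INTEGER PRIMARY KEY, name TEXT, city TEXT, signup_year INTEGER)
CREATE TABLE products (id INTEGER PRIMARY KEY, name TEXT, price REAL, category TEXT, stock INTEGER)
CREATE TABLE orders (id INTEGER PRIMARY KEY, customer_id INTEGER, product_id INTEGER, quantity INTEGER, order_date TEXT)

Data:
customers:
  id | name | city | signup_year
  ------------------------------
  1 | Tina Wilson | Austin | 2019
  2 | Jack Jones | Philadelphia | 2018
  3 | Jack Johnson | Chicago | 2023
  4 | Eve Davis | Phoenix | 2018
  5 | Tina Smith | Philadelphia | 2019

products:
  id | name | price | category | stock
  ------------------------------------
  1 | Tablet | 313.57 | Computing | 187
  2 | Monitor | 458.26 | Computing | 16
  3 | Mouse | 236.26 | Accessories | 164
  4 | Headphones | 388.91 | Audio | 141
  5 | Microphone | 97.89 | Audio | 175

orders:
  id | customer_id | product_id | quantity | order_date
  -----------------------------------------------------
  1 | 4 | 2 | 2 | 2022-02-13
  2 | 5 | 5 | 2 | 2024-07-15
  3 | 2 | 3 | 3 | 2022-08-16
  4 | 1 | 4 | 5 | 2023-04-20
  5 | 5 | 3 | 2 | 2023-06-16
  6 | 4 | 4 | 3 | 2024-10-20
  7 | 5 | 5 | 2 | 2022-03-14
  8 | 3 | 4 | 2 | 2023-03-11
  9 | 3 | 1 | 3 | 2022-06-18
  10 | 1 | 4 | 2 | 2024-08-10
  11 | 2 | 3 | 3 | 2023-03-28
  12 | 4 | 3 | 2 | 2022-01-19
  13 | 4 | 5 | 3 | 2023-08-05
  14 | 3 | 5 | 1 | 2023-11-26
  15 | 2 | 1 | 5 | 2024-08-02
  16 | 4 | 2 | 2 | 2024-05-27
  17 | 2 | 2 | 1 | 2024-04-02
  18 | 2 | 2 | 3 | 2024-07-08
SELECT name, price FROM products WHERE price < (SELECT MIN(price) FROM products)

Execution result:
(no rows)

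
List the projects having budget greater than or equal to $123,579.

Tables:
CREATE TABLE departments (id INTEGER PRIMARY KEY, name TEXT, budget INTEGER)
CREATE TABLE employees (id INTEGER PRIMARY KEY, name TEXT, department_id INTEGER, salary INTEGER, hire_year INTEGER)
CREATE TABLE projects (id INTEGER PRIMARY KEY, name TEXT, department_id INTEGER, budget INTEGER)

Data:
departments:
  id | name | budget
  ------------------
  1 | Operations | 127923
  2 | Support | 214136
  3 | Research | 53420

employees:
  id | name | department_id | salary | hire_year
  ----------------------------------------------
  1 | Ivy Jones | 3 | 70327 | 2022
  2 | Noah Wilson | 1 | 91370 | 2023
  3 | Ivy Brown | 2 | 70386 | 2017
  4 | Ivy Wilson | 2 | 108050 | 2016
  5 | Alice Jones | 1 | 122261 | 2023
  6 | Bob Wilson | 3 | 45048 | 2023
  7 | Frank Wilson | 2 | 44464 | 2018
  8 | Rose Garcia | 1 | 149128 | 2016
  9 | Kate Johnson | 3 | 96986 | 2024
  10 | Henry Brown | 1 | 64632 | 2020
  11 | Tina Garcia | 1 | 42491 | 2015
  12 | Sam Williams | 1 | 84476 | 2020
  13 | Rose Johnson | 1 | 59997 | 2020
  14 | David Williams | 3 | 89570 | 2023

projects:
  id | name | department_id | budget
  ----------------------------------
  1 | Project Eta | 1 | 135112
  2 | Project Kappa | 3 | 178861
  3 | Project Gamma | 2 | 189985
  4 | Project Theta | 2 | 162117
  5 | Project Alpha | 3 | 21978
SELECT name, budget FROM projects WHERE budget >= 123579

Execution result:
name | budget
Project Eta | 135112
Project Kappa | 178861
Project Gamma | 189985
Project Theta | 162117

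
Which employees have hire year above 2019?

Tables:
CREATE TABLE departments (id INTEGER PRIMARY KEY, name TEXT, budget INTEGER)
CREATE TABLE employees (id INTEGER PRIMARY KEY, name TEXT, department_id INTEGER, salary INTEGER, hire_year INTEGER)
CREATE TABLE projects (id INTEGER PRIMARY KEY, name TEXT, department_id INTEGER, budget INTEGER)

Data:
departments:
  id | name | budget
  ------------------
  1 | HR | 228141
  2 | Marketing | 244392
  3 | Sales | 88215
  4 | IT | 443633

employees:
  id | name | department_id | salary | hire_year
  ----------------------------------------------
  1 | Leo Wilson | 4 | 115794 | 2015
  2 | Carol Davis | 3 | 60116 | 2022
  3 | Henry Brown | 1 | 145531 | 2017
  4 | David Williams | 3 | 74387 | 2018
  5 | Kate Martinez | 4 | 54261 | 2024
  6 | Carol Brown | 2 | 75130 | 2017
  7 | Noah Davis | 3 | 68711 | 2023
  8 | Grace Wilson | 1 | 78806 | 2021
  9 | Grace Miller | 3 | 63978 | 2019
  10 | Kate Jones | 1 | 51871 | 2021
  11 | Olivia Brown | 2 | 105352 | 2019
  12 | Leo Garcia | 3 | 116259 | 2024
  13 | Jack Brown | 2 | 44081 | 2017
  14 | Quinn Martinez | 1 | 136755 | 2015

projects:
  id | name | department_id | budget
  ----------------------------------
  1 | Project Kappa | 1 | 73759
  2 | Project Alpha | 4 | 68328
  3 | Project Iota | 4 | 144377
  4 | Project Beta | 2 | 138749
SELECT name, hire_year FROM employees WHERE hire_year > 2019

Execution result:
name | hire_year
Carol Davis | 2022
Kate Martinez | 2024
Noah Davis | 2023
Grace Wilson | 2021
Kate Jones | 2021
Leo Garcia | 2024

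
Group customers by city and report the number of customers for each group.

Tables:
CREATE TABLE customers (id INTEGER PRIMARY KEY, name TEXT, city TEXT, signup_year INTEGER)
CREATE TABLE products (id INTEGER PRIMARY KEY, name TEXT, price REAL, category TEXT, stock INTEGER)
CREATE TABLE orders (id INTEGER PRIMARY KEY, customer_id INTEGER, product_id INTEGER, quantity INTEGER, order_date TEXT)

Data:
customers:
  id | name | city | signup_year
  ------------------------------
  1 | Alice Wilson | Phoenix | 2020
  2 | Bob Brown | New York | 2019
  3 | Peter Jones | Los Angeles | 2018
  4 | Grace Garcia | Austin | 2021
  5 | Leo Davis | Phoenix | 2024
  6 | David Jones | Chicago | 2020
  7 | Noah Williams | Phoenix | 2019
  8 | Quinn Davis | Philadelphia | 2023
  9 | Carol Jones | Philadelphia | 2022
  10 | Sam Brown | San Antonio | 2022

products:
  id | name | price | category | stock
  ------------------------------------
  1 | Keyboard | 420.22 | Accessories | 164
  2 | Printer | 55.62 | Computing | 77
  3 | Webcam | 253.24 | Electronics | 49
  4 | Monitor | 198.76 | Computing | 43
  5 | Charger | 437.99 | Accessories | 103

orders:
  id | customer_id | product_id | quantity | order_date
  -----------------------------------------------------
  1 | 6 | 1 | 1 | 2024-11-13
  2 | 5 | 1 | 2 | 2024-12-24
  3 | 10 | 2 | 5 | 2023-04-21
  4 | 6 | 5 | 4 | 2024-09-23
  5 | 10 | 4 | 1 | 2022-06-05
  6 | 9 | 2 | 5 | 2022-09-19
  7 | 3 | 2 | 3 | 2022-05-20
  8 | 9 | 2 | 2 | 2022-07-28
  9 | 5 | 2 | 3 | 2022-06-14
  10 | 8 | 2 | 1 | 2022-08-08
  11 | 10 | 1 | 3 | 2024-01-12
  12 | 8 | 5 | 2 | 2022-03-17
SELECT city, COUNT(*) AS n FROM customers GROUP BY city

Execution result:
city | n
Austin | 1
Chicago | 1
Los Angeles | 1
New York | 1
Philadelphia | 2
Phoenix | 3
San Antonio | 1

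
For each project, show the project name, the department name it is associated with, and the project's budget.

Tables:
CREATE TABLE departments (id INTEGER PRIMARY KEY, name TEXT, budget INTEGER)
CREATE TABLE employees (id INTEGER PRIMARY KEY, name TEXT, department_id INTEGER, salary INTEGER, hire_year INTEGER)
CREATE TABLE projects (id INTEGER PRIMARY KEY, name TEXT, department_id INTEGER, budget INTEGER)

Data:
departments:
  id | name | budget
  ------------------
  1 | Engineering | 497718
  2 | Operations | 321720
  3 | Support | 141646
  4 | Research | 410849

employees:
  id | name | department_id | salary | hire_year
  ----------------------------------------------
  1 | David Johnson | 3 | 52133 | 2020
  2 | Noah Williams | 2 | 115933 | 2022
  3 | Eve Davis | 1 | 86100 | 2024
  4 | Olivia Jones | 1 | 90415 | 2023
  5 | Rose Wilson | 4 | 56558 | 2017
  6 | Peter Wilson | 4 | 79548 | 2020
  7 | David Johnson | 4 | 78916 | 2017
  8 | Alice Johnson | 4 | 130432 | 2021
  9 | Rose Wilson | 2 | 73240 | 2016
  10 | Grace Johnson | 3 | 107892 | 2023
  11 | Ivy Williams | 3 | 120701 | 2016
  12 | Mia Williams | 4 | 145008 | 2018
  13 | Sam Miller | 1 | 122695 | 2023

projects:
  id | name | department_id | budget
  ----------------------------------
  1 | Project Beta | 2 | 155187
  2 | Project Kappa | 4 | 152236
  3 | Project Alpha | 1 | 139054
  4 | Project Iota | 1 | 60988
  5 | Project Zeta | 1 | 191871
SELECT c.name, p.name AS department, c.budget FROM projects c JOIN departments p ON c.department_id = p.id

Execution result:
name | department | budget
Project Beta | Operations | 155187
Project Kappa | Research | 152236
Project Alpha | Engineering | 139054
Project Iota | Engineering | 60988
Project Zeta | Engineering | 191871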